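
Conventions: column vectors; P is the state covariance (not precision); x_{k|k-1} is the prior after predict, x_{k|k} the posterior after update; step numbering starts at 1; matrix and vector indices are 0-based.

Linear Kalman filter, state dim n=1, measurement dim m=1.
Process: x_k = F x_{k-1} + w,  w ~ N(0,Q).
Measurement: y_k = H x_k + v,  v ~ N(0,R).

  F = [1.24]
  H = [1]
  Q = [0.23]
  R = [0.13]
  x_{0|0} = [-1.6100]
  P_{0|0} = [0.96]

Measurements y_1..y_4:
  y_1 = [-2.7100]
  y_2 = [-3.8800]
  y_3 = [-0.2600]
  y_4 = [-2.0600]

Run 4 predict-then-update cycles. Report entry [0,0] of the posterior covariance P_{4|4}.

step 1: x^-=[-1.9964]  P^-=[1.7061]  S=[1.8361]  K=[0.9292]  nu=[-0.7136]  x^+=[-2.6595]  P^+=[0.1208]
step 2: x^-=[-3.2977]  P^-=[0.4157]  S=[0.5457]  K=[0.7618]  nu=[-0.5823]  x^+=[-3.7413]  P^+=[0.0990]
step 3: x^-=[-4.6392]  P^-=[0.3823]  S=[0.5123]  K=[0.7462]  nu=[4.3792]  x^+=[-1.3713]  P^+=[0.0970]
step 4: x^-=[-1.7004]  P^-=[0.3792]  S=[0.5092]  K=[0.7447]  nu=[-0.3596]  x^+=[-1.9682]  P^+=[0.0968]

P_post[0,0] = 0.0968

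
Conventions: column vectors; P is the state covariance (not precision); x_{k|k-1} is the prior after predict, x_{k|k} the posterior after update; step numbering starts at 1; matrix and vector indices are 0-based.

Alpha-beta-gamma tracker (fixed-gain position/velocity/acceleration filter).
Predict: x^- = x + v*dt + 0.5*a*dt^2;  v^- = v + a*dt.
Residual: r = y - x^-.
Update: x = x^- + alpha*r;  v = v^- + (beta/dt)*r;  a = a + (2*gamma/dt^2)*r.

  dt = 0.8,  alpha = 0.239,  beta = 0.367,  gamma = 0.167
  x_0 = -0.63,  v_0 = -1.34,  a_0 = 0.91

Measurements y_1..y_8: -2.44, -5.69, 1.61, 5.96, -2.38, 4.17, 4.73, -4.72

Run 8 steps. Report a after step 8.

step 1: x_pred=-1.4108  r=-1.0292  x^+=-1.6568  v^+=-1.0841  a^+=0.3729
step 2: x_pred=-2.4048  r=-3.2852  x^+=-3.1899  v^+=-2.2929  a^+=-1.3416
step 3: x_pred=-5.4536  r=7.0636  x^+=-3.7654  v^+=-0.1258  a^+=2.3447
step 4: x_pred=-3.1157  r=9.0757  x^+=-0.9466  v^+=5.9135  a^+=7.0811
step 5: x_pred=6.0501  r=-8.4301  x^+=4.0353  v^+=7.7111  a^+=2.6816
step 6: x_pred=11.0623  r=-6.8923  x^+=9.4150  v^+=6.6945  a^+=-0.9153
step 7: x_pred=14.4778  r=-9.7478  x^+=12.1480  v^+=1.4905  a^+=-6.0024
step 8: x_pred=11.4197  r=-16.1397  x^+=7.5623  v^+=-10.7155  a^+=-14.4253

a_post = -14.4253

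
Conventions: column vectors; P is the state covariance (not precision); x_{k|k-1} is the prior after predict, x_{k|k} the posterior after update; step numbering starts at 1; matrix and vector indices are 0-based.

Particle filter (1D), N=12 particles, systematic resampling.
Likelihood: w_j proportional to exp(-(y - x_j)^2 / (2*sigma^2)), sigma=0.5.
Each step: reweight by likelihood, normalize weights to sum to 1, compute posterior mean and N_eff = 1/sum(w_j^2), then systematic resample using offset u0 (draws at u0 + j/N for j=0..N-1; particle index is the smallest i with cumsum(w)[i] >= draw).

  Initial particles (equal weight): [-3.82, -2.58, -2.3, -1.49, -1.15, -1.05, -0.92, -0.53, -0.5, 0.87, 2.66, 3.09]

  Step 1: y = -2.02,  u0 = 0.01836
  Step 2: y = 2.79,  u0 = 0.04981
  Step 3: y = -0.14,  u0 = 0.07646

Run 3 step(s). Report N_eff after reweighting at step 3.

step 1: w=[0.0006, 0.2186, 0.3498, 0.2333, 0.0901, 0.0623, 0.0364, 0.0048, 0.0040, 0.0000, 0.0000, 0.0000]  mean=-1.9257  Neff=4.2023  idx=[1, 1, 1, 2, 2, 2, 2, 3, 3, 3, 4, 5]
step 2: w=[0.0000, 0.0000, 0.0000, 0.0000, 0.0000, 0.0000, 0.0000, 0.0006, 0.0006, 0.0006, 0.1739, 0.8242]  mean=-1.0682  Neff=1.4095  idx=[10, 10, 11, 11, 11, 11, 11, 11, 11, 11, 11, 11]
step 3: w=[0.0599, 0.0599, 0.0880, 0.0880, 0.0880, 0.0880, 0.0880, 0.0880, 0.0880, 0.0880, 0.0880, 0.0880]  mean=-1.0620  Neff=11.8139  idx=[1, 2, 3, 4, 5, 6, 7, 8, 9, 10, 10, 11]

N_eff = 11.8139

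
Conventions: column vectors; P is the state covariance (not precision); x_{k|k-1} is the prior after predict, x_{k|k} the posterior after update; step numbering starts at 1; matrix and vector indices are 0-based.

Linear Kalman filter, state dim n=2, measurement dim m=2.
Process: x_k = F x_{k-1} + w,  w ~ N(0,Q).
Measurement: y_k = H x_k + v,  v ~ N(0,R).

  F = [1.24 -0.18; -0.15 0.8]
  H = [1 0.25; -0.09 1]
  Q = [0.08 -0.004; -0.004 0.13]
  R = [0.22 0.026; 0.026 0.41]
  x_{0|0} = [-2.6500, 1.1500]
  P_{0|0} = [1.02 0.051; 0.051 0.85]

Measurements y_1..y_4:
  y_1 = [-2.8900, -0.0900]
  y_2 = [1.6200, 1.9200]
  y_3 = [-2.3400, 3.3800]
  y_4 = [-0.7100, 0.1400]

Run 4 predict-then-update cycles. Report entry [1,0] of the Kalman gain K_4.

step 1: x^-=[-3.4930, 1.3175]  P^-=[1.6531 -0.2642; -0.2642 0.6847]  S=[1.7838 -0.2098; -0.2098 1.1556]  K=[0.8662 -0.2001; 0.0204 0.6168]  nu=[0.2736, -1.7219]  x^+=[-2.9115, 0.2611]  P^+=[0.1958 -0.0419; -0.0419 0.2496]
step 2: x^-=[-3.6573, 0.6456]  P^-=[0.4079 -0.1190; -0.1190 0.3042]  S=[0.5874 -0.0510; -0.0510 0.7390]  K=[0.6292 -0.1673; -0.0364 0.4237]  nu=[5.1159, 0.9452]  x^+=[-0.5965, 0.8599]  P^+=[0.1439 -0.0393; -0.0393 0.1692]
step 3: x^-=[-0.8944, 0.7774]  P^-=[0.3243 -0.0952; -0.0952 0.2510]  S=[0.5124 -0.0335; -0.0335 0.6807]  K=[0.5764 -0.1543; -0.0385 0.3794]  nu=[-1.6400, 2.5221]  x^+=[-2.2289, 1.7974]  P^+=[0.1319 -0.0364; -0.0364 0.1513]
step 4: x^-=[-3.0874, 1.7722]  P^-=[0.3040 -0.0874; -0.0874 0.2385]  S=[0.4952 -0.0272; -0.0272 0.6667]  K=[0.5615 -0.1493; -0.0359 0.3681]  nu=[1.9343, -1.9101]  x^+=[-1.7161, 0.9996]  P^+=[0.1284 -0.0350; -0.0350 0.1468]

K[1,0] = -0.0359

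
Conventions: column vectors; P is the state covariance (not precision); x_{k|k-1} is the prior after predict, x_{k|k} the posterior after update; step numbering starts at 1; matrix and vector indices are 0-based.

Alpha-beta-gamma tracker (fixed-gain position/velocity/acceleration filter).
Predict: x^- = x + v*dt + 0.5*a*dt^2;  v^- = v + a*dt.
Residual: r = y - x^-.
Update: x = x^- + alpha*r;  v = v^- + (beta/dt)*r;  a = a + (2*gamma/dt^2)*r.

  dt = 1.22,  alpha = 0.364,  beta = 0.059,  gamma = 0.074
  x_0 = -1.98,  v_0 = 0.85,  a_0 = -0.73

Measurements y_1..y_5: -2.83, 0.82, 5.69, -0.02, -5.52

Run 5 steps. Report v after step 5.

step 1: x_pred=-1.4863  r=-1.3437  x^+=-1.9754  v^+=-0.1056  a^+=-0.8636
step 2: x_pred=-2.7469  r=3.5669  x^+=-1.4485  v^+=-0.9867  a^+=-0.5089
step 3: x_pred=-3.0311  r=8.7211  x^+=0.1434  v^+=-1.1858  a^+=0.3582
step 4: x_pred=-1.0367  r=1.0167  x^+=-0.6666  v^+=-0.6996  a^+=0.4593
step 5: x_pred=-1.1783  r=-4.3417  x^+=-2.7587  v^+=-0.3492  a^+=0.0276

v_post = -0.3492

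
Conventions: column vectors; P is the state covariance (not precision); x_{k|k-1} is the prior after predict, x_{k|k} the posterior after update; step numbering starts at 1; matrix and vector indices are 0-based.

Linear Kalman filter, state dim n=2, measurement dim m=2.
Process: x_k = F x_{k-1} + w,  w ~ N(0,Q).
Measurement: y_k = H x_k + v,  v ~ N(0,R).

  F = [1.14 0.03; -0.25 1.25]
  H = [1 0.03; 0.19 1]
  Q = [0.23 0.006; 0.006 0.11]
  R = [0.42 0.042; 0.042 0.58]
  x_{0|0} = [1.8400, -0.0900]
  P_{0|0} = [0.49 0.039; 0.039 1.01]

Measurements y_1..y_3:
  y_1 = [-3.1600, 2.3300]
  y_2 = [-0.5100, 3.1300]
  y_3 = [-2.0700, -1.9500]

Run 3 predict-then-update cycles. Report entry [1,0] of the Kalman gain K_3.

K[1,0] = -0.1214

step 1: x^-=[2.0949, -0.5725]  P^-=[0.8704 -0.0405; -0.0405 1.6944]  S=[1.2895 0.2175; 0.2175 2.2904]  K=[0.6757 -0.0096; -0.1181 0.7476]  nu=[-5.2377, 2.5045]  x^+=[-1.4682, 1.9183]  P^+=[0.2843 -0.0312; -0.0312 0.4346]
step 2: x^-=[-1.6162, 2.7650]  P^-=[0.5977 -0.1030; -0.1030 0.8263]  S=[1.0123 0.0768; 0.0768 1.3888]  K=[0.5893 -0.0250; -0.1218 0.5877]  nu=[1.0233, 0.6721]  x^+=[-1.0300, 3.0353]  P^+=[0.2476 -0.0368; -0.0368 0.3427]
step 3: x^-=[-1.0831, 4.0516]  P^-=[0.5495 -0.1038; -0.1038 0.6839]  S=[0.9639 0.0625; 0.0625 1.2443]  K=[0.5687 -0.0281; -0.1214 0.5399]  nu=[-1.1085, -5.7958]  x^+=[-1.5506, 1.0571]  P^+=[0.2388 -0.0378; -0.0378 0.3152]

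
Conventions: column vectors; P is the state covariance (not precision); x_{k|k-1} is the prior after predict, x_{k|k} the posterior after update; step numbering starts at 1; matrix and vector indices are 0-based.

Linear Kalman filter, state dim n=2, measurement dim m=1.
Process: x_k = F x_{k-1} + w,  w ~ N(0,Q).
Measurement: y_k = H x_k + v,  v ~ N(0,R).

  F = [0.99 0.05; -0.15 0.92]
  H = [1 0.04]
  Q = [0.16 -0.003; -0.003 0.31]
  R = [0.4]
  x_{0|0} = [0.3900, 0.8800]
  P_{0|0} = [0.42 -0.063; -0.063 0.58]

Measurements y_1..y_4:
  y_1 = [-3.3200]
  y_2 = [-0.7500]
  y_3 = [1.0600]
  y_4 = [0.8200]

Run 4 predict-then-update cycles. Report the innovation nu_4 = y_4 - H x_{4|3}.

innov = [0.8673]

step 1: x^-=[0.4301, 0.7511]  P^-=[0.5669 -0.0956; -0.0956 0.8277]  S=[0.9605]  K=[0.5862; -0.0651]  nu=[-3.7801]  x^+=[-1.7857, 0.9970]  P^+=[0.2368 -0.0590; -0.0590 0.8237]
step 2: x^-=[-1.7180, 1.1851]  P^-=[0.3883 -0.0535; -0.0535 1.0288]  S=[0.7857]  K=[0.4915; -0.0158]  nu=[0.9206]  x^+=[-1.2655, 1.1706]  P^+=[0.1985 -0.0475; -0.0475 1.0286]
step 3: x^-=[-1.1943, 1.2668]  P^-=[0.3524 -0.0280; -0.0280 1.1981]  S=[0.7521]  K=[0.4671; 0.0265]  nu=[2.2036]  x^+=[-0.1650, 1.3251]  P^+=[0.1883 -0.0373; -0.0373 1.1976]
step 4: x^-=[-0.0971, 1.2438]  P^-=[0.3439 -0.0096; -0.0096 1.3382]  S=[0.7453]  K=[0.4609; 0.0590]  nu=[0.8673]  x^+=[0.3027, 1.2949]  P^+=[0.1856 -0.0298; -0.0298 1.3356]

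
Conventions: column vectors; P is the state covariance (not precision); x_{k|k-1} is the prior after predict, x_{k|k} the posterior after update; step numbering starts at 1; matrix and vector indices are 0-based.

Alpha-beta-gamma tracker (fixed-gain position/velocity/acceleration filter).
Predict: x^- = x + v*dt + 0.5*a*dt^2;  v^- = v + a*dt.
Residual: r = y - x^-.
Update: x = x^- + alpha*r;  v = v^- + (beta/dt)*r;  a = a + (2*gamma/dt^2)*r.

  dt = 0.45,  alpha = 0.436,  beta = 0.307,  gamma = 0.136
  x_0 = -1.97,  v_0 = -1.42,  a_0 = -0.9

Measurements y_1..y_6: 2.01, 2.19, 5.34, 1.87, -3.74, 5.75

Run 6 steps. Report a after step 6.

a_post = -13.1411

step 1: x_pred=-2.7001  r=4.7101  x^+=-0.6465  v^+=1.3884  a^+=5.4267
step 2: x_pred=0.5277  r=1.6623  x^+=1.2525  v^+=4.9644  a^+=7.6595
step 3: x_pred=4.2620  r=1.0780  x^+=4.7320  v^+=9.1466  a^+=9.1075
step 4: x_pred=9.7701  r=-7.9001  x^+=6.3257  v^+=7.8554  a^+=-1.5040
step 5: x_pred=9.7083  r=-13.4483  x^+=3.8448  v^+=-1.9961  a^+=-19.5679
step 6: x_pred=0.9653  r=4.7847  x^+=3.0514  v^+=-7.5375  a^+=-13.1411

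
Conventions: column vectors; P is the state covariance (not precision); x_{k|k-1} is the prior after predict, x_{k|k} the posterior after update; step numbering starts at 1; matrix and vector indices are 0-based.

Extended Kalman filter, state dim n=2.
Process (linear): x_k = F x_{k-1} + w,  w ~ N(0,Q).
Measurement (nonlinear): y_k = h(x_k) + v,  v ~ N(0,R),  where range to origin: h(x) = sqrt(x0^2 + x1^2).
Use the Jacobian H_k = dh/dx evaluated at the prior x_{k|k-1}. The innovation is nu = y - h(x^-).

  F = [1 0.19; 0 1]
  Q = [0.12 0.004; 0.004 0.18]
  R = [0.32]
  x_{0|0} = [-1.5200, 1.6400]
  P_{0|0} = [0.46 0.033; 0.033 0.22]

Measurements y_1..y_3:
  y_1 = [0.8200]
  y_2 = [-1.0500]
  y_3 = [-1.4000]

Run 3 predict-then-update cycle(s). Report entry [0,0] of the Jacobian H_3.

H_jac[0,0] = -0.9913

step 1: x^-=[-1.2084, 1.6400]  P^-=[0.6005 0.0788; 0.0788 0.4000]  H_jac=[-0.5932 0.8051]  S=[0.7153]  K=[-0.4093; 0.3849]  nu=[-1.2171]  x^+=[-0.7102, 1.1716]  P^+=[0.4807 0.1915; 0.1915 0.2941]
step 2: x^-=[-0.4876, 1.1716]  P^-=[0.6840 0.2513; 0.2513 0.4741]  H_jac=[-0.3843 0.9232]  S=[0.6467]  K=[-0.0476; 0.5274]  nu=[-2.3190]  x^+=[-0.3772, -0.0514]  P^+=[0.6826 0.2676; 0.2676 0.2942]
step 3: x^-=[-0.3870, -0.0514]  P^-=[0.9149 0.3275; 0.3275 0.4742]  H_jac=[-0.9913 -0.1318]  S=[1.3128]  K=[-0.7237; -0.2949]  nu=[-1.7904]  x^+=[0.9087, 0.4765]  P^+=[0.2273 0.0473; 0.0473 0.3600]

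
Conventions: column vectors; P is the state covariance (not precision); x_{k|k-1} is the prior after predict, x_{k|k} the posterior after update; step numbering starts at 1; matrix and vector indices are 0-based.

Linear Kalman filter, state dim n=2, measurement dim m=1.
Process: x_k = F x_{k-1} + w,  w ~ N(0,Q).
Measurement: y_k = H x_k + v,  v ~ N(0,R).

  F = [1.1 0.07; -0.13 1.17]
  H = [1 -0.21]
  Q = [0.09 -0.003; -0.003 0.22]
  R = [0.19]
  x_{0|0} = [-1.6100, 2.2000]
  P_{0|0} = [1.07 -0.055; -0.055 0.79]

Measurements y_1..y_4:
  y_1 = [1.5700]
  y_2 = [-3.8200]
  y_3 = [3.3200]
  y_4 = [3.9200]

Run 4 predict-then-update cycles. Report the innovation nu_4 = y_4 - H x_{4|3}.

innov = [2.4927]

step 1: x^-=[-1.6170, 2.7833]  P^-=[1.3801 -0.1616; -0.1616 1.3362]  S=[1.6969]  K=[0.8333; -0.2606]  nu=[3.7715]  x^+=[1.5258, 1.8005]  P^+=[0.2018 0.2069; 0.2069 1.2210]
step 2: x^-=[1.8044, 1.9082]  P^-=[0.3720 0.3325; 0.3325 1.8319]  S=[0.5031]  K=[0.6006; -0.1037]  nu=[-5.2237]  x^+=[-1.3328, 2.4497]  P^+=[0.1905 0.3639; 0.3639 1.8265]
step 3: x^-=[-1.2946, 3.0395]  P^-=[0.3855 0.5843; 0.5843 2.6128]  S=[0.4453]  K=[0.5902; 0.0800]  nu=[5.2529]  x^+=[1.8054, 3.4598]  P^+=[0.2304 0.5633; 0.5633 2.6100]
step 4: x^-=[2.2281, 3.8133]  P^-=[0.4683 0.8976; 0.8976 3.6253]  S=[0.4412]  K=[0.6343; 0.3090]  nu=[2.4927]  x^+=[3.8091, 4.5835]  P^+=[0.2909 0.8112; 0.8112 3.5832]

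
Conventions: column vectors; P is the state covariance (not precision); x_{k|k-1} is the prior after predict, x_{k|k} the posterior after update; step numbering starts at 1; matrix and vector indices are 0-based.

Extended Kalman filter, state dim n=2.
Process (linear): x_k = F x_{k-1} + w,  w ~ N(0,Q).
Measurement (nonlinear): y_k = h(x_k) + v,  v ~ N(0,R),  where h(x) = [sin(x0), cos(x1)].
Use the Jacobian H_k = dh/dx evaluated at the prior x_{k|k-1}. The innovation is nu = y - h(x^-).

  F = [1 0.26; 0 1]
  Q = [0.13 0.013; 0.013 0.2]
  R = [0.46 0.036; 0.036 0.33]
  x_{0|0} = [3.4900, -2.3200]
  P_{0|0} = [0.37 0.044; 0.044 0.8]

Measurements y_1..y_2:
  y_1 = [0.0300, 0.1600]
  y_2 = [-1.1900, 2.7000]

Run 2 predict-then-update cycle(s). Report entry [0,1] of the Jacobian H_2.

H_jac[0,1] = 0.0000

step 1: x^-=[2.8868, -2.3200]  P^-=[0.5770 0.2650; 0.2650 1.0000]  H_jac=[-0.9677 0.0000; 0.0000 0.7322]  S=[1.0003 -0.1518; -0.1518 0.8662]  K=[-0.5385 0.1297; -0.1316 0.8223]  nu=[-0.2220, 0.8411]  x^+=[3.1154, -1.5992]  P^+=[0.2511 0.0320; 0.0320 0.3641]
step 2: x^-=[2.6996, -1.5992]  P^-=[0.4224 0.1396; 0.1396 0.5641]  H_jac=[-0.9039 0.0000; 0.0000 0.9996]  S=[0.8051 -0.0902; -0.0902 0.8937]  K=[-0.4619 0.1096; -0.0871 0.6222]  nu=[-1.6177, 2.7284]  x^+=[3.7459, 0.2393]  P^+=[0.2307 0.0195; 0.0195 0.2023]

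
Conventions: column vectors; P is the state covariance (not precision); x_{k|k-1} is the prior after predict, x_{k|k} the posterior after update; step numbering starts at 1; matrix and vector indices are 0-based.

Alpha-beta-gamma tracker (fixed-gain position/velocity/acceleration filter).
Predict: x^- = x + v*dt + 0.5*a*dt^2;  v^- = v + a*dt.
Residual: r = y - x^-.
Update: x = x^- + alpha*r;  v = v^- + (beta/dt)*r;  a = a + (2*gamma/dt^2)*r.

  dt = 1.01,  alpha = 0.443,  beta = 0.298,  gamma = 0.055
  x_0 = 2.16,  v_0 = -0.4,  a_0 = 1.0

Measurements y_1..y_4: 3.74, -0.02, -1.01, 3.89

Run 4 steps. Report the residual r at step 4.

resid = 2.0423

step 1: x_pred=2.2661  r=1.4739  x^+=2.9190  v^+=1.0449  a^+=1.1589
step 2: x_pred=4.5655  r=-4.5855  x^+=2.5341  v^+=0.8625  a^+=0.6645
step 3: x_pred=3.7441  r=-4.7541  x^+=1.6380  v^+=0.1309  a^+=0.1518
step 4: x_pred=1.8477  r=2.0423  x^+=2.7524  v^+=0.8868  a^+=0.3721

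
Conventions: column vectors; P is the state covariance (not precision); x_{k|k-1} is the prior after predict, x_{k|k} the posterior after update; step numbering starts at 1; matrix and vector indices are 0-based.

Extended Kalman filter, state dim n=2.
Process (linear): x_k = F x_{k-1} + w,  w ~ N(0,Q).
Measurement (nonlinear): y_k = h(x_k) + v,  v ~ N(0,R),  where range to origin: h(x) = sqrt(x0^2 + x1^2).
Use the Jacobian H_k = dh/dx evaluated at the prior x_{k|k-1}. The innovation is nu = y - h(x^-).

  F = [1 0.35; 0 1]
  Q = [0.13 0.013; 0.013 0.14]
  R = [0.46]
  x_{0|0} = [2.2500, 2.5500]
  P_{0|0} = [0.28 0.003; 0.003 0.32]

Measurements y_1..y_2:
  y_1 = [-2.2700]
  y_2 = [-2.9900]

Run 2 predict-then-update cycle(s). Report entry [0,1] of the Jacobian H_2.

step 1: x^-=[3.1425, 2.5500]  P^-=[0.4513 0.1280; 0.1280 0.4600]  H_jac=[0.7765 0.6301]  S=[1.0400]  K=[0.4145; 0.3743]  nu=[-6.3170]  x^+=[0.5241, 0.1858]  P^+=[0.2726 -0.0333; -0.0333 0.3143]
step 2: x^-=[0.5891, 0.1858]  P^-=[0.4178 0.0897; 0.0897 0.4543]  H_jac=[0.9537 0.3008]  S=[0.9325]  K=[0.4562; 0.2382]  nu=[-3.6077]  x^+=[-1.0567, -0.6737]  P^+=[0.2237 -0.0117; -0.0117 0.4014]

H_jac[0,1] = 0.3008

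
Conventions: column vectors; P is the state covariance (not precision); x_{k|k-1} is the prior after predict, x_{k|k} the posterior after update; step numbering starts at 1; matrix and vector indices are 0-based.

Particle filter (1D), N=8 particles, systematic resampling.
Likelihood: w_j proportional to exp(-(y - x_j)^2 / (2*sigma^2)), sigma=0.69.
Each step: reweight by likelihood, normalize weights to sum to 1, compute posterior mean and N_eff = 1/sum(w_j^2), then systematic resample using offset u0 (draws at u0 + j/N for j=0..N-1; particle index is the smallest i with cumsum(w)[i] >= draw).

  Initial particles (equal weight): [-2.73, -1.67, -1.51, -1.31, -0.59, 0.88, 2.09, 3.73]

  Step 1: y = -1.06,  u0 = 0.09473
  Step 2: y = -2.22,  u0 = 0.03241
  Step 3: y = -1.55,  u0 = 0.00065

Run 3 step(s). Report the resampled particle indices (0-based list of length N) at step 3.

resampled_idx = [0, 0, 1, 2, 3, 4, 5, 6]

step 1: w=[0.0163, 0.2058, 0.2459, 0.2849, 0.2412, 0.0058, 0.0000, 0.0000]  mean=-1.2699  Neff=4.1236  idx=[1, 1, 2, 3, 3, 3, 4, 4]
step 2: w=[0.2125, 0.2125, 0.1720, 0.1224, 0.1224, 0.1224, 0.0179, 0.0179]  mean=-1.4716  Neff=6.0432  idx=[0, 0, 1, 1, 2, 3, 4, 5]
step 3: w=[0.1269, 0.1269, 0.1269, 0.1269, 0.1286, 0.1213, 0.1213, 0.1213]  mean=-1.5185  Neff=7.9956  idx=[0, 0, 1, 2, 3, 4, 5, 6]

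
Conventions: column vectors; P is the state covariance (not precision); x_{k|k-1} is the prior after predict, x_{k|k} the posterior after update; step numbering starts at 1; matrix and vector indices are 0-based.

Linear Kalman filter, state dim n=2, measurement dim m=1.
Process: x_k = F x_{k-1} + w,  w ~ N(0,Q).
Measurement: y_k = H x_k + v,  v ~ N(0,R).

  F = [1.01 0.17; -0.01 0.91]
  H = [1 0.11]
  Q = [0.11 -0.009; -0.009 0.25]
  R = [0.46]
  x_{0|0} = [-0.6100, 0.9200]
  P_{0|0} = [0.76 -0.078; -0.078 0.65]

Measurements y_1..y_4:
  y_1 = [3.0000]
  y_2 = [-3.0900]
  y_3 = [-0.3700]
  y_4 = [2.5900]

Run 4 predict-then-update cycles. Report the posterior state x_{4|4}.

x_post = [0.8428, 1.0107]

step 1: x^-=[-0.4597, 0.8433]  P^-=[0.8773 0.0123; 0.0123 0.7898]  S=[1.3495]  K=[0.6511; 0.0735]  nu=[3.3669]  x^+=[1.7324, 1.0908]  P^+=[0.3052 -0.0523; -0.0523 0.7825]
step 2: x^-=[1.9351, 0.9753]  P^-=[0.4260 0.0610; 0.0610 0.8989]  S=[0.9103]  K=[0.4754; 0.1757]  nu=[-5.1324]  x^+=[-0.5047, 0.0738]  P^+=[0.2203 -0.0150; -0.0150 0.8709]
step 3: x^-=[-0.4972, 0.0722]  P^-=[0.3548 0.1097; 0.1097 0.9715]  S=[0.8507]  K=[0.4312; 0.2546]  nu=[0.1192]  x^+=[-0.4458, 0.1025]  P^+=[0.1966 0.0163; 0.0163 0.9163]
step 4: x^-=[-0.4328, 0.0978]  P^-=[0.3426 0.1458; 0.1458 1.0085]  S=[0.8469]  K=[0.4235; 0.3031]  nu=[3.0120]  x^+=[0.8428, 1.0107]  P^+=[0.1907 0.0370; 0.0370 0.9307]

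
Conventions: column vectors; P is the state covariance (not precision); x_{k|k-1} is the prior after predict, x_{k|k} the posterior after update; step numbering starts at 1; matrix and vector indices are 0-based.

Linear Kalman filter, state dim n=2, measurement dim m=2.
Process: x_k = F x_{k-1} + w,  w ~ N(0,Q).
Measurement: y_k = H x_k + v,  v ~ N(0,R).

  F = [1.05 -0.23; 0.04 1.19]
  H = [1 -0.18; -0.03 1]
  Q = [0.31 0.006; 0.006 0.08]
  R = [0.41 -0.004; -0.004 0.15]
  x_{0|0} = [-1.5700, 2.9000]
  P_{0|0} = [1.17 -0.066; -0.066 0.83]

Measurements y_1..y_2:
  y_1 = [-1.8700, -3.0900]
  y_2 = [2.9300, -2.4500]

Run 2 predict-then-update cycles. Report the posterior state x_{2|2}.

x_post = [0.9159, -2.6605]

step 1: x^-=[-2.3155, 3.3882]  P^-=[1.6757 -0.2539; -0.2539 1.2510]  S=[2.2176 -0.5347; -0.5347 1.4177]  K=[0.7970 0.0860; -0.0022 0.8869]  nu=[1.0554, -6.5477]  x^+=[-2.0378, -2.4215]  P^+=[0.3299 0.0196; 0.0196 0.1336]
step 2: x^-=[-1.5827, -2.9631]  P^-=[0.6714 0.0076; 0.0076 0.2716]  S=[1.0874 -0.0654; -0.0654 0.4218]  K=[0.6201 0.0664; 0.0007 0.6436]  nu=[3.9794, 0.4656]  x^+=[0.9159, -2.6605]  P^+=[0.2567 0.0152; 0.0152 0.0970]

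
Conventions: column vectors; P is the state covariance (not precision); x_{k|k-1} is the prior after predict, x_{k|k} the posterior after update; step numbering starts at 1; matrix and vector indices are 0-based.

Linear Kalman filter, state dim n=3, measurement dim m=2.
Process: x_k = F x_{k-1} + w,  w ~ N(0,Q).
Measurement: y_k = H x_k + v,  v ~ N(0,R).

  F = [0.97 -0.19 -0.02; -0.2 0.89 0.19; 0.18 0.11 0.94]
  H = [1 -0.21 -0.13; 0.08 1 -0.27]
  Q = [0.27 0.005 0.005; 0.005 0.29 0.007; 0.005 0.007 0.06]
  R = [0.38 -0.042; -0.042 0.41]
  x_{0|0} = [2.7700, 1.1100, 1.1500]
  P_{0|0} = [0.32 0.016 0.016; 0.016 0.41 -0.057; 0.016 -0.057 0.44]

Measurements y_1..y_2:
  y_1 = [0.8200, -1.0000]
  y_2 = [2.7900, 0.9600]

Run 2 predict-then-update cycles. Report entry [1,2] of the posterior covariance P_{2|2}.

P_post[1,2] = 0.1506

step 1: x^-=[2.4530, 0.6524, 1.7017]  P^-=[0.5791 -0.1076 0.0700; -0.1076 0.6173 0.0651; 0.0700 0.0651 0.4584]  S=[1.0246 -0.2394; -0.2394 1.0090]  K=[0.5927 0.0612; -0.1089 0.5600; -0.0163 -0.0565]  nu=[-1.2748, -1.3892]  x^+=[1.6125, 0.0134, 1.8010]  P^+=[0.2328 0.0019 0.0752; 0.0019 0.2595 0.0944; 0.0752 0.0944 0.4553]
step 2: x^-=[1.5256, 0.0316, 1.9847]  P^-=[0.4957 -0.0750 0.0830; -0.0750 0.5469 0.1750; 0.0830 0.1750 0.5181]  S=[0.9281 -0.2089; -0.2089 0.8877]  K=[0.5542 0.0653; -0.1098 0.5302; -0.0128 0.0441]  nu=[1.5291, 1.3422]  x^+=[2.4606, 0.5754, 2.0242]  P^+=[0.2220 0.0106 0.0920; 0.0106 0.2618 0.1506; 0.0920 0.1506 0.5159]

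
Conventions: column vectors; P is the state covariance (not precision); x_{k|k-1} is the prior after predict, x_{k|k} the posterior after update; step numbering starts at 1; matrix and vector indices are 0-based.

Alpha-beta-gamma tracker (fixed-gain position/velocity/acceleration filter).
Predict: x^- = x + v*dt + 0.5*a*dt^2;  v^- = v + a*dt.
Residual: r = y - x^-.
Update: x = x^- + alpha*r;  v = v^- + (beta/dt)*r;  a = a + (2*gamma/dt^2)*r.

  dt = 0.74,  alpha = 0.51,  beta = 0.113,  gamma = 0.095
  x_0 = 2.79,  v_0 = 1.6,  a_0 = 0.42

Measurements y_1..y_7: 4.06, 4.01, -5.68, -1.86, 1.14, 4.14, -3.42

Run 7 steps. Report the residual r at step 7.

step 1: x_pred=4.0890  r=-0.0290  x^+=4.0742  v^+=1.9064  a^+=0.4099
step 2: x_pred=5.5972  r=-1.5872  x^+=4.7877  v^+=1.9674  a^+=-0.1408
step 3: x_pred=6.2050  r=-11.8850  x^+=0.1437  v^+=0.0483  a^+=-4.2645
step 4: x_pred=-0.9882  r=-0.8718  x^+=-1.4328  v^+=-3.2405  a^+=-4.5670
step 5: x_pred=-5.0812  r=6.2212  x^+=-1.9084  v^+=-5.6701  a^+=-2.4084
step 6: x_pred=-6.7637  r=10.9037  x^+=-1.2028  v^+=-5.7873  a^+=1.3748
step 7: x_pred=-5.1090  r=1.6890  x^+=-4.2476  v^+=-4.5120  a^+=1.9609

resid = 1.6890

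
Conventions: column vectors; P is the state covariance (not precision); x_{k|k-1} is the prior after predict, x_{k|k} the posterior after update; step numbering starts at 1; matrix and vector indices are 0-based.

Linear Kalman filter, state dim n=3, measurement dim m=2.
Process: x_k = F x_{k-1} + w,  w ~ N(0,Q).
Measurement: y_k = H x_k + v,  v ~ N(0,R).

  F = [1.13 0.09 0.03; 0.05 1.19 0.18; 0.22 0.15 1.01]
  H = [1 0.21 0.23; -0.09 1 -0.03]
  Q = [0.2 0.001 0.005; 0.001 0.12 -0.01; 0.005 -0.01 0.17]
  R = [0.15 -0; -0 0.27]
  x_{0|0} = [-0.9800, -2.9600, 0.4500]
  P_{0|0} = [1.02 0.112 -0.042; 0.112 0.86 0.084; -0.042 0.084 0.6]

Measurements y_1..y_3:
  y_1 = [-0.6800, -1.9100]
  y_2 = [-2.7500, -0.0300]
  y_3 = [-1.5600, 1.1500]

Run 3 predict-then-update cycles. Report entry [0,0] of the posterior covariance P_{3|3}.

step 1: x^-=[-1.3603, -3.4904, -0.2051]  P^-=[1.5303 0.3008 0.2694; 0.3008 1.4084 0.3934; 0.2694 0.3934 0.8650]  S=[2.0765 0.5216; 0.5216 1.6153]  K=[0.8414 -0.1757; 0.1283 0.8064; 0.2307 0.1380]  nu=[1.4605, 1.4518]  x^+=[-0.3866, -2.1322, 0.3321]  P^+=[0.1647 -0.0366 -0.1339; -0.0366 0.2158 0.0459; -0.1339 0.0459 0.6905]
step 2: x^-=[-0.6188, -2.4969, -0.0694]  P^-=[0.3964 -0.0373 -0.0864; -0.0373 0.4613 0.1904; -0.0864 0.1904 0.8392]  S=[0.5741 0.0658; 0.0658 0.7301]  K=[0.6600 -0.1559; 0.1091 0.6188; 0.2305 0.2162]  nu=[-1.5909, 2.4091]  x^+=[-2.0444, -1.1798, 0.0846]  P^+=[0.1421 -0.0340 -0.1562; -0.0340 0.1660 0.0673; -0.1562 0.0673 0.7680]
step 3: x^-=[-2.4138, -1.4909, -0.5413]  P^-=[0.3663 -0.0434 -0.1135; -0.0434 0.4024 0.2204; -0.1135 0.2204 0.9128]  S=[0.5332 0.0577; 0.0577 0.6701]  K=[0.6387 -0.1639; 0.1086 0.5870; 0.2371 0.2828]  nu=[1.2914, 2.4074]  x^+=[-1.9835, 0.0626, 0.4457]  P^+=[0.1429 -0.0365 -0.1714; -0.0365 0.1578 0.0856; -0.1714 0.0856 0.8215]

P_post[0,0] = 0.1429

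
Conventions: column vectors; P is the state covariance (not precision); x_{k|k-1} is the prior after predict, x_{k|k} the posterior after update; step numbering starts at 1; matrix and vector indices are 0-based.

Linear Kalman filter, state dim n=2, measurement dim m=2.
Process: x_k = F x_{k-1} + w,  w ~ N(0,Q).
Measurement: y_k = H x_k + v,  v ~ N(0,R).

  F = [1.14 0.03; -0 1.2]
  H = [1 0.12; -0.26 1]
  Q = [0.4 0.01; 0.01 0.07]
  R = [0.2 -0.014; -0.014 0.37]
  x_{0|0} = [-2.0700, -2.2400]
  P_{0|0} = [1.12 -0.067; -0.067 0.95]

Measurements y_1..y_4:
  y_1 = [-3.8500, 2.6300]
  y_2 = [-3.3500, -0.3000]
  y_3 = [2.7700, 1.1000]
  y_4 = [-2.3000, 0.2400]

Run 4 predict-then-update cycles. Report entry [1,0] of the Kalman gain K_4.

step 1: x^-=[-2.4270, -2.6880]  P^-=[1.8518 -0.0475; -0.0475 1.4380]  S=[2.0611 -0.3689; -0.3689 1.9579]  K=[0.8769 -0.1049; 0.2000 0.7785]  nu=[-1.1004, 4.6870]  x^+=[-3.8838, 0.7405]  P^+=[0.1774 -0.0050; -0.0050 0.2839]
step 2: x^-=[-4.4053, 0.8886]  P^-=[0.6305 0.0134; 0.0134 0.4789]  S=[0.8406 -0.1075; -0.1075 0.8845]  K=[0.7417 -0.0800; 0.1554 0.5563]  nu=[0.9487, -2.3340]  x^+=[-3.5148, -0.2624]  P^+=[0.1496 -0.0011; -0.0011 0.2034]
step 3: x^-=[-4.0148, -0.3149]  P^-=[0.5945 0.0158; 0.0158 0.3629]  S=[0.8035 -0.1097; -0.1097 0.7648]  K=[0.7318 -0.0765; 0.1407 0.4892]  nu=[6.8226, 0.3710]  x^+=[0.9496, 0.8264]  P^+=[0.1475 -0.0002; -0.0002 0.1790]
step 4: x^-=[1.1073, 0.9916]  P^-=[0.5918 0.0162; 0.0162 0.3278]  S=[0.8004 -0.1129; -0.1129 0.7294]  K=[0.7311 -0.0756; 0.1348 0.4645]  nu=[-3.5263, -0.4637]  x^+=[-1.4358, 0.3007]  P^+=[0.1473 0.0001; 0.0001 0.1700]

K[1,0] = 0.1348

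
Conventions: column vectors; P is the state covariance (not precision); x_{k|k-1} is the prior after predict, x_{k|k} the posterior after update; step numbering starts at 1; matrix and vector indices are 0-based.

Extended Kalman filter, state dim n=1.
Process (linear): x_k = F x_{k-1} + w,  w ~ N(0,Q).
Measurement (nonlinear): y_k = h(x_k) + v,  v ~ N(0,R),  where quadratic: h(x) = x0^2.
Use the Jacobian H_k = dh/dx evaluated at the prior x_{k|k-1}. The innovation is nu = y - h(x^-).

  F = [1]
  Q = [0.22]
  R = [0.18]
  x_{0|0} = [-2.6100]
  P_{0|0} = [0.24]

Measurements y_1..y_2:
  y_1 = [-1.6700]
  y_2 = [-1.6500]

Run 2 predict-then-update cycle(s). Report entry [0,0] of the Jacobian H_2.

step 1: x^-=[-2.6100]  P^-=[0.4600]  H_jac=[-5.2200]  S=[12.7143]  K=[-0.1889]  nu=[-8.4821]  x^+=[-1.0081]  P^+=[0.0065]
step 2: x^-=[-1.0081]  P^-=[0.2265]  H_jac=[-2.0162]  S=[1.1008]  K=[-0.4149]  nu=[-2.6662]  x^+=[0.0981]  P^+=[0.0370]

H_jac[0,0] = -2.0162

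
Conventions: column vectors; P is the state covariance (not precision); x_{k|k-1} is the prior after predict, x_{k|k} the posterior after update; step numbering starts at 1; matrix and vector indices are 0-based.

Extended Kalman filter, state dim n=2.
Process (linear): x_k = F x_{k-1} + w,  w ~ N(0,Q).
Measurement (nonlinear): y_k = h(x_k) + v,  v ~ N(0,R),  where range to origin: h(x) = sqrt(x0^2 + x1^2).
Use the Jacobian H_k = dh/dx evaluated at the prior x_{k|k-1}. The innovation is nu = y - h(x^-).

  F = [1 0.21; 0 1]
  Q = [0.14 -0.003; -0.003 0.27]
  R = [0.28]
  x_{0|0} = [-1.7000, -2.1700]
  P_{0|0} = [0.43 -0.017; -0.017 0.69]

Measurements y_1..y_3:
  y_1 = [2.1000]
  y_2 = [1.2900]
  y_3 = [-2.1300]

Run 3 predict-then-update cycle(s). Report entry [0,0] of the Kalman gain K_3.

K[0,0] = -0.4275

step 1: x^-=[-2.1557, -2.1700]  P^-=[0.5933 0.1249; 0.1249 0.9600]  H_jac=[-0.7048 -0.7094]  S=[1.1828]  K=[-0.4284; -0.6503]  nu=[-0.9587]  x^+=[-1.7449, -1.5466]  P^+=[0.3762 -0.2046; -0.2046 0.4599]
step 2: x^-=[-2.0697, -1.5466]  P^-=[0.4505 -0.1110; -0.1110 0.7299]  H_jac=[-0.8011 -0.5986]  S=[0.7242]  K=[-0.4066; -0.4805]  nu=[-1.2937]  x^+=[-1.5437, -0.9249]  P^+=[0.3308 -0.2525; -0.2525 0.5627]
step 3: x^-=[-1.7379, -0.9249]  P^-=[0.3896 -0.1373; -0.1373 0.8327]  H_jac=[-0.8828 -0.4698]  S=[0.6535]  K=[-0.4275; -0.4131]  nu=[-4.0987]  x^+=[0.0144, 0.7684]  P^+=[0.2701 -0.2528; -0.2528 0.7212]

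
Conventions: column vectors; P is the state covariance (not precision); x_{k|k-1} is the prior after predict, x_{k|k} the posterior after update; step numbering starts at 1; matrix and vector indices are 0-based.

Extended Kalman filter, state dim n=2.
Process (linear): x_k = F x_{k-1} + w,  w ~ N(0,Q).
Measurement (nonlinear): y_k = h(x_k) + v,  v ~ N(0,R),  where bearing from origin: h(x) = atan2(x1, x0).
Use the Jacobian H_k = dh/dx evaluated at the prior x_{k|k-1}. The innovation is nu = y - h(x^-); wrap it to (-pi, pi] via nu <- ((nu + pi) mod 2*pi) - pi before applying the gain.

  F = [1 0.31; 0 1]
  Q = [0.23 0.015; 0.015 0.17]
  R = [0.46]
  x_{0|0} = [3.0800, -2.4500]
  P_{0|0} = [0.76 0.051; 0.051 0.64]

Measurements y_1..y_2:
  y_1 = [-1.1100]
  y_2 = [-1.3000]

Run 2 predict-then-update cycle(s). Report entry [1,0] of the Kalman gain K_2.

K[1,0] = 0.4088

step 1: x^-=[2.3205, -2.4500]  P^-=[1.0831 0.2644; 0.2644 0.8100]  H_jac=[0.2152 0.2038]  S=[0.5670]  K=[0.5061; 0.3915]  nu=[-0.2975]  x^+=[2.1700, -2.5664]  P^+=[0.9379 0.1521; 0.1521 0.7231]
step 2: x^-=[1.3744, -2.5664]  P^-=[1.3317 0.3912; 0.3912 0.8931]  H_jac=[0.3028 0.1622]  S=[0.6440]  K=[0.7247; 0.4088]  nu=[-0.2209]  x^+=[1.2143, -2.6567]  P^+=[0.9935 0.2004; 0.2004 0.7855]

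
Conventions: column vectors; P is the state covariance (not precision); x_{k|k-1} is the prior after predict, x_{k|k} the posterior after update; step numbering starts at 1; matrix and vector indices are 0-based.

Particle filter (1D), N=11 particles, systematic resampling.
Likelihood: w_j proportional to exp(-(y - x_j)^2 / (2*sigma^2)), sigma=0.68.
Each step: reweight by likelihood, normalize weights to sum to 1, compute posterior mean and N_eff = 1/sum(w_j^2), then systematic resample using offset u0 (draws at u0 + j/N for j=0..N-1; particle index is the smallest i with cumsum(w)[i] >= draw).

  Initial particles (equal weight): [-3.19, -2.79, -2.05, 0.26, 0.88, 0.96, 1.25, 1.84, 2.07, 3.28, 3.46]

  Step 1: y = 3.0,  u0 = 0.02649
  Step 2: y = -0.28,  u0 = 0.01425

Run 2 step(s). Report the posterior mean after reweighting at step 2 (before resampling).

step 1: w=[0.0000, 0.0000, 0.0000, 0.0001, 0.0032, 0.0046, 0.0152, 0.0974, 0.1638, 0.3835, 0.3320]  mean=2.9514  Neff=3.4024  idx=[7, 7, 8, 9, 9, 9, 9, 9, 10, 10, 10]
step 2: w=[0.4292, 0.4292, 0.1412, 0.0001, 0.0001, 0.0001, 0.0001, 0.0001, 0.0000, 0.0000, 0.0000]  mean=1.8730  Neff=2.5747  idx=[0, 0, 0, 0, 0, 1, 1, 1, 1, 1, 2]

post_mean = 1.8730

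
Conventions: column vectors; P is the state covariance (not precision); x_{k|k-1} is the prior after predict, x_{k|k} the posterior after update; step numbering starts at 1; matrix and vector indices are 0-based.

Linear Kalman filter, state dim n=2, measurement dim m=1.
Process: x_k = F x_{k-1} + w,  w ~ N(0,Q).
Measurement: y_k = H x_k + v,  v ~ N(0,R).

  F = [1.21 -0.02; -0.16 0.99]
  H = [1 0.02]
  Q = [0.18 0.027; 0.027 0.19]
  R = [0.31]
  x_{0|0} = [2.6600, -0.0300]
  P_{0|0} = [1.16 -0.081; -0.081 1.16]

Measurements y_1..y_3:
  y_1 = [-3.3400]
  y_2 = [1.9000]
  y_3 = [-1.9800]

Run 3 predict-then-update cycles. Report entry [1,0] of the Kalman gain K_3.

step 1: x^-=[3.2192, -0.4553]  P^-=[1.8827 -0.3178; -0.3178 1.3823]  S=[2.1806]  K=[0.8605; -0.1331]  nu=[-6.5501]  x^+=[-2.4171, 0.4164]  P^+=[0.2681 -0.0681; -0.0681 1.3437]
step 2: x^-=[-2.9331, 0.7990]  P^-=[0.5764 -0.1333; -0.1333 1.5354]  S=[0.8817]  K=[0.6507; -0.1164]  nu=[4.8171]  x^+=[0.2015, 0.2382]  P^+=[0.2031 -0.0666; -0.0666 1.5234]
step 3: x^-=[0.2391, 0.2036]  P^-=[0.4811 -0.1224; -0.1224 1.7094]  S=[0.7869]  K=[0.6083; -0.1121]  nu=[-2.2231]  x^+=[-1.1133, 0.4528]  P^+=[0.1899 -0.0687; -0.0687 1.6995]

K[1,0] = -0.1121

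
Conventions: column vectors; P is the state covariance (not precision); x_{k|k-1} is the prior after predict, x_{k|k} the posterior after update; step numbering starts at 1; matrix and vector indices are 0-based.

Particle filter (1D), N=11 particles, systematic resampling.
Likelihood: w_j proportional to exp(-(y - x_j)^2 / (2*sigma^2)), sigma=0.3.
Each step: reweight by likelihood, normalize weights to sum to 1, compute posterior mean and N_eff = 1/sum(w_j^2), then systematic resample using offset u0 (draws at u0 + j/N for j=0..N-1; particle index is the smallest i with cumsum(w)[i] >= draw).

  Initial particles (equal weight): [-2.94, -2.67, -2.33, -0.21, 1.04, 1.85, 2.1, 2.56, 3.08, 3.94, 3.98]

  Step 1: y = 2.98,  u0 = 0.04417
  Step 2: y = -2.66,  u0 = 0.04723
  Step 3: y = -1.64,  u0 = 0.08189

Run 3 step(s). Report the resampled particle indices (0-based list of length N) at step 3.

resampled_idx = [0, 1, 2, 3, 4, 5, 6, 7, 8, 9, 10]

step 1: w=[0.0000, 0.0000, 0.0000, 0.0000, 0.0000, 0.0006, 0.0101, 0.2789, 0.7031, 0.0044, 0.0029]  mean=2.9307  Neff=1.7475  idx=[7, 7, 7, 8, 8, 8, 8, 8, 8, 8, 8]
step 2: w=[0.3333, 0.3333, 0.3333, 0.0000, 0.0000, 0.0000, 0.0000, 0.0000, 0.0000, 0.0000, 0.0000]  mean=2.5600  Neff=3.0000  idx=[0, 0, 0, 0, 1, 1, 1, 2, 2, 2, 2]
step 3: w=[0.0909, 0.0909, 0.0909, 0.0909, 0.0909, 0.0909, 0.0909, 0.0909, 0.0909, 0.0909, 0.0909]  mean=2.5600  Neff=11.0000  idx=[0, 1, 2, 3, 4, 5, 6, 7, 8, 9, 10]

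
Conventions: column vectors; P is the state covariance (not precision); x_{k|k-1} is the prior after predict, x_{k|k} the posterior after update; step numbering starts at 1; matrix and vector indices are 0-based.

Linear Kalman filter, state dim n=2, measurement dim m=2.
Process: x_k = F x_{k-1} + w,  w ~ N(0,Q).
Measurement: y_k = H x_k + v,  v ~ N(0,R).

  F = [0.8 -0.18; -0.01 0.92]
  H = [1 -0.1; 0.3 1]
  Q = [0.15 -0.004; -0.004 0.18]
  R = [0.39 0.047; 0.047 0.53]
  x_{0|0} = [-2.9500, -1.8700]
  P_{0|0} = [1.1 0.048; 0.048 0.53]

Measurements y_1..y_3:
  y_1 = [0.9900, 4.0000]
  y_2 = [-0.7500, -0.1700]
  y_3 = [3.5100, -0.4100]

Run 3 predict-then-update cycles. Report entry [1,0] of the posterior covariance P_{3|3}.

step 1: x^-=[-2.0234, -1.6909]  P^-=[0.8573 -0.0652; -0.0652 0.6278]  S=[1.2667 0.1782; 0.1782 1.1959]  K=[0.6735 0.0602; -0.1763 0.5349]  nu=[2.8443, 6.2979]  x^+=[0.2716, 1.1765]  P^+=[0.2639 -0.0156; -0.0156 0.2799]
step 2: x^-=[0.0055, 1.0797]  P^-=[0.3325 -0.0640; -0.0640 0.4172]  S=[0.7395 0.0430; 0.0430 0.9388]  K=[0.4573 0.0172; -0.1680 0.4317]  nu=[-0.6475, -1.2513]  x^+=[-0.3121, 0.6483]  P^+=[0.1769 -0.0225; -0.0225 0.2276]
step 3: x^-=[-0.3664, 0.5996]  P^-=[0.2771 -0.0597; -0.0597 0.3731]  S=[0.6827 0.0349; 0.0349 0.8922]  K=[0.4140 0.0101; -0.1628 0.4045]  nu=[3.9363, -0.8997]  x^+=[1.2544, -0.4050]  P^+=[0.1596 -0.0231; -0.0231 0.2136]

P_post[1,0] = -0.0231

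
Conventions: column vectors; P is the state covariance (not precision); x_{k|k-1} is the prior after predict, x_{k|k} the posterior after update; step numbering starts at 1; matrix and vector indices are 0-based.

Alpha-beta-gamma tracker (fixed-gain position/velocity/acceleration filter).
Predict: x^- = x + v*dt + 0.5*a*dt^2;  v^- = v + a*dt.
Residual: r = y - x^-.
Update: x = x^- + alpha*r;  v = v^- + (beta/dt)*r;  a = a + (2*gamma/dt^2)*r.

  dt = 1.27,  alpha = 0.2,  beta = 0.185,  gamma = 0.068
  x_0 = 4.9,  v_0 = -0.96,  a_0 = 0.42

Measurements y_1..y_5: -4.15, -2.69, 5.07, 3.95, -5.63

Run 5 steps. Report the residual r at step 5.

step 1: x_pred=4.0195  r=-8.1695  x^+=2.3856  v^+=-1.6166  a^+=-0.2689
step 2: x_pred=0.1156  r=-2.8056  x^+=-0.4455  v^+=-2.3668  a^+=-0.5054
step 3: x_pred=-3.8589  r=8.9289  x^+=-2.0731  v^+=-1.7080  a^+=0.2475
step 4: x_pred=-4.0427  r=7.9927  x^+=-2.4442  v^+=-0.2294  a^+=0.9214
step 5: x_pred=-1.9925  r=-3.6375  x^+=-2.7200  v^+=0.4109  a^+=0.6147

resid = -3.6375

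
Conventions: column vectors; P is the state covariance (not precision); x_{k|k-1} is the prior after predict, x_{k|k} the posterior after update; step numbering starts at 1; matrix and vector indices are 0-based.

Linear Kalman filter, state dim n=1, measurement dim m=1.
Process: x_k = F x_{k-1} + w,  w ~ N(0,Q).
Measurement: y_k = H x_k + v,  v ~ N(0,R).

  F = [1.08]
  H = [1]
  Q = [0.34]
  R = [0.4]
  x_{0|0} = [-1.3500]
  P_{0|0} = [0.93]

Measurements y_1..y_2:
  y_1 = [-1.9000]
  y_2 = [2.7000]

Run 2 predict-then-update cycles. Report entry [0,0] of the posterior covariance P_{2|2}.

step 1: x^-=[-1.4580]  P^-=[1.4248]  S=[1.8248]  K=[0.7808]  nu=[-0.4420]  x^+=[-1.8031]  P^+=[0.3123]
step 2: x^-=[-1.9474]  P^-=[0.7043]  S=[1.1043]  K=[0.6378]  nu=[4.6474]  x^+=[1.0166]  P^+=[0.2551]

P_post[0,0] = 0.2551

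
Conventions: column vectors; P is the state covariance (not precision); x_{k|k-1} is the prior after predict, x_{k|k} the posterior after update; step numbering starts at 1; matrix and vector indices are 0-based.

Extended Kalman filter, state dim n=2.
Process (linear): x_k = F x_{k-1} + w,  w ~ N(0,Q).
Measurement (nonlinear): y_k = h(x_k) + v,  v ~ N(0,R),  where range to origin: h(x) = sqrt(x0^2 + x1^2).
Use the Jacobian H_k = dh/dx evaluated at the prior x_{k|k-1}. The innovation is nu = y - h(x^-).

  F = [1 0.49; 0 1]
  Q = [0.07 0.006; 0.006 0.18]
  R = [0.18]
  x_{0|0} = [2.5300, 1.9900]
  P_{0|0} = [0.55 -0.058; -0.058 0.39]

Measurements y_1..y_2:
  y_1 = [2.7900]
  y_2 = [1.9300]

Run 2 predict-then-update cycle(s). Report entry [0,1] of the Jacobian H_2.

H_jac[0,1] = 0.3967

step 1: x^-=[3.5051, 1.9900]  P^-=[0.6568 0.1391; 0.1391 0.5700]  H_jac=[0.8696 0.4937]  S=[0.9351]  K=[0.6843; 0.4303]  nu=[-1.2406]  x^+=[2.6562, 1.4561]  P^+=[0.2190 -0.1362; -0.1362 0.3968]
step 2: x^-=[3.3697, 1.4561]  P^-=[0.2508 0.0642; 0.0642 0.5768]  H_jac=[0.9180 0.3967]  S=[0.5288]  K=[0.4834; 0.5442]  nu=[-1.7409]  x^+=[2.5281, 0.5088]  P^+=[0.1272 -0.0749; -0.0749 0.4203]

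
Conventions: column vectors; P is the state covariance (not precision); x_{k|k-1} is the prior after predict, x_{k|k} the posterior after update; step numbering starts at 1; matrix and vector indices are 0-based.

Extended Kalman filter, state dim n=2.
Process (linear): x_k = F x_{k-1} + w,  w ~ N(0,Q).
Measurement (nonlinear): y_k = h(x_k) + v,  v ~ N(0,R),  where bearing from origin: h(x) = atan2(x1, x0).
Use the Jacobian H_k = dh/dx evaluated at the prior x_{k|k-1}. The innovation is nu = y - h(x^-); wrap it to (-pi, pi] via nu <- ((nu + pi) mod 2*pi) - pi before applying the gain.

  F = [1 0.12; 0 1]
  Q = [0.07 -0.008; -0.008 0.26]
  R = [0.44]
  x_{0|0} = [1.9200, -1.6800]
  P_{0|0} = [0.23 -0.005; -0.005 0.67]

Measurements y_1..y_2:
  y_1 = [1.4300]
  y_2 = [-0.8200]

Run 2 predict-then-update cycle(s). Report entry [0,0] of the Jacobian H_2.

H_jac[0,0] = 0.1111

step 1: x^-=[1.7184, -1.6800]  P^-=[0.3084 0.0674; 0.0674 0.9300]  H_jac=[0.2909 0.2975]  S=[0.5601]  K=[0.1960; 0.5290]  nu=[2.2041]  x^+=[2.1504, -0.5139]  P^+=[0.2869 0.0093; 0.0093 0.7732]
step 2: x^-=[2.0887, -0.5139]  P^-=[0.3703 0.0941; 0.0941 1.0332]  H_jac=[0.1111 0.4514]  S=[0.6646]  K=[0.1258; 0.7176]  nu=[-0.5787]  x^+=[2.0159, -0.9292]  P^+=[0.3598 0.0341; 0.0341 0.6910]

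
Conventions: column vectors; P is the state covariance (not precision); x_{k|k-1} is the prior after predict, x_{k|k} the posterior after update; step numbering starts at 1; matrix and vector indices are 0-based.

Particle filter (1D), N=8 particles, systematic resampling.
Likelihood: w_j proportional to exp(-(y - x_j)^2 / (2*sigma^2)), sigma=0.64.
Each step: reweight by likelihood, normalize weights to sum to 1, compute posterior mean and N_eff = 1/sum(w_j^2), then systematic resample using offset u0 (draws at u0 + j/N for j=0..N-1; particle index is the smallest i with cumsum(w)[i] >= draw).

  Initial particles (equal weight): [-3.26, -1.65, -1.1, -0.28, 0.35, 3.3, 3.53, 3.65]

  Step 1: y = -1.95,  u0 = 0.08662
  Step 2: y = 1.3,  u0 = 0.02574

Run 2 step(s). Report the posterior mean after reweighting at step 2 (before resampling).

step 1: w=[0.0839, 0.6104, 0.2820, 0.0226, 0.0011, 0.0000, 0.0000, 0.0000]  mean=-1.5967  Neff=2.1754  idx=[1, 1, 1, 1, 1, 2, 2, 2]
step 2: w=[0.0088, 0.0088, 0.0088, 0.0088, 0.0088, 0.3187, 0.3187, 0.3187]  mean=-1.1241  Neff=3.2776  idx=[2, 5, 5, 6, 6, 6, 7, 7]

post_mean = -1.1241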